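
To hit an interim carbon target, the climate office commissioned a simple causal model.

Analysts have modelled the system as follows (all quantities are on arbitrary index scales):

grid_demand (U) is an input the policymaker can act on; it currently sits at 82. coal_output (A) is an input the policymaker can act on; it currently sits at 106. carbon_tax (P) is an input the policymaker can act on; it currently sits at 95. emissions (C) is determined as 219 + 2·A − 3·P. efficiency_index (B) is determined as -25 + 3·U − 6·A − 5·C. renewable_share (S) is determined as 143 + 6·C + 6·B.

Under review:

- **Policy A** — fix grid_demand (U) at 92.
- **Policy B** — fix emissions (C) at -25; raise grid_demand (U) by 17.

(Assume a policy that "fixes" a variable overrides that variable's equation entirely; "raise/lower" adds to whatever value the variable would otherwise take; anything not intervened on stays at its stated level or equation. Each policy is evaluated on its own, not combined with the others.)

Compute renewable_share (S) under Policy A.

-5671

Policy A (U := 92):
  U = 92
  A = 106
  P = 95
  C = 219 + 2·106 − 3·95 = 146
  B = -25 + 3·92 − 6·106 − 5·146 = -1115
  S = 143 + 6·146 + 6·(-1115) = -5671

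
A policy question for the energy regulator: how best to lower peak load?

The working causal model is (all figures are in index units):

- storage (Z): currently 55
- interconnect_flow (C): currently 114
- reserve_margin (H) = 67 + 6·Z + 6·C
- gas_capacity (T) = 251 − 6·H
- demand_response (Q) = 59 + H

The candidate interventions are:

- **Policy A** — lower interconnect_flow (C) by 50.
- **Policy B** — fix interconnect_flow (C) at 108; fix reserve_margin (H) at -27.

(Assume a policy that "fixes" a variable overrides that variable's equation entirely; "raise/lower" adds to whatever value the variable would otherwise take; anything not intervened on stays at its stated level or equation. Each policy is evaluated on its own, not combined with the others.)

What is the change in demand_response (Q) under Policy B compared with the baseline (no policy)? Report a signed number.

Baseline:
  Z = 55
  C = 114
  H = 67 + 6·55 + 6·114 = 1081
  Q = 59 + 1081 = 1140
Policy B (C := 108, H := -27):
  Z = 55
  C = 108
  H = -27
  Q = 59 + (-27) = 32
Change in Q: 32 − 1140 = -1108

-1108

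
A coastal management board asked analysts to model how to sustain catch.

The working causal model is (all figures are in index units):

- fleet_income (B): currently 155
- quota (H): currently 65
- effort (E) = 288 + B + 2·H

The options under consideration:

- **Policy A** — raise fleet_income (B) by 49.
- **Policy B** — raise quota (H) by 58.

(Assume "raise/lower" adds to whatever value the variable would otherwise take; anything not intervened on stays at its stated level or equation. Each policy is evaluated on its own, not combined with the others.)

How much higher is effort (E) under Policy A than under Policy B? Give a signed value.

Policy A (B + 49):
  B = 155 + 49 = 204
  H = 65
  E = 288 + 204 + 2·65 = 622
Policy B (H + 58):
  B = 155
  H = 65 + 58 = 123
  E = 288 + 155 + 2·123 = 689
E: 622 − 689 = -67

-67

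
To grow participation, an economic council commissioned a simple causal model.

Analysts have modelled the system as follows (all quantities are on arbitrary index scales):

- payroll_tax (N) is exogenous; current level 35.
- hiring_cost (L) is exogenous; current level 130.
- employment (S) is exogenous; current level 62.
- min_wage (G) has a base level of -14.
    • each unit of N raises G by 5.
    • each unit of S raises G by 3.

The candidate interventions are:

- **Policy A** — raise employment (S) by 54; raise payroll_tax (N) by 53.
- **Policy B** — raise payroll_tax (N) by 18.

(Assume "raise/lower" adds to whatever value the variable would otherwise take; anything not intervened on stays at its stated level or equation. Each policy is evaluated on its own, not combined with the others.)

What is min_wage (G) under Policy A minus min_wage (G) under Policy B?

337

Policy A (S + 54, N + 53):
  N = 35 + 53 = 88
  S = 62 + 54 = 116
  G = -14 + 5·88 + 3·116 = 774
Policy B (N + 18):
  N = 35 + 18 = 53
  S = 62
  G = -14 + 5·53 + 3·62 = 437
G: 774 − 437 = 337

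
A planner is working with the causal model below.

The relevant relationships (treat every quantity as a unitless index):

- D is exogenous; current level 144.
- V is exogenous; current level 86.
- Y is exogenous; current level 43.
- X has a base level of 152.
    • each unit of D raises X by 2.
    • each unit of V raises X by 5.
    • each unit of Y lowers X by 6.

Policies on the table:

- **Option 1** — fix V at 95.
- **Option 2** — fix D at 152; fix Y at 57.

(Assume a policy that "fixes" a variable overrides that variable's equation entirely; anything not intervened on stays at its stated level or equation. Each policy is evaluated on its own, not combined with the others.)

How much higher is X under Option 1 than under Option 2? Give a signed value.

113

Option 1 (V := 95):
  D = 144
  V = 95
  Y = 43
  X = 152 + 2·144 + 5·95 − 6·43 = 657
Option 2 (D := 152, Y := 57):
  D = 152
  V = 86
  Y = 57
  X = 152 + 2·152 + 5·86 − 6·57 = 544
X: 657 − 544 = 113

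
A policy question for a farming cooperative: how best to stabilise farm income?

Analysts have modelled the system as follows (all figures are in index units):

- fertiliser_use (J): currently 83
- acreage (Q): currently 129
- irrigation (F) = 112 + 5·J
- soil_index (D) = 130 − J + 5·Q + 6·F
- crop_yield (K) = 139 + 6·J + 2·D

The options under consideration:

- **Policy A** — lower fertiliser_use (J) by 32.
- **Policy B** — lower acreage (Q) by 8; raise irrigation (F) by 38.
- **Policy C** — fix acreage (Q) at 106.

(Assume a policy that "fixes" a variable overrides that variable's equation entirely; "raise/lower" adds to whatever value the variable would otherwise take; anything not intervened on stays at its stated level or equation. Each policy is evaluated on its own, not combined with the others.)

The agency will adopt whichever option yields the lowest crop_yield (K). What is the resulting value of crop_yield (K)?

Policy A (J − 32):
  J = 83 − 32 = 51
  Q = 129
  F = 112 + 5·51 = 367
  D = 130 − 51 + 5·129 + 6·367 = 2926
  K = 139 + 6·51 + 2·2926 = 6297
Policy B (Q − 8, F + 38):
  J = 83
  Q = 129 − 8 = 121
  F = 112 + 5·83 (+38 from intervention) = 565
  D = 130 − 83 + 5·121 + 6·565 = 4042
  K = 139 + 6·83 + 2·4042 = 8721
Policy C (Q := 106):
  J = 83
  Q = 106
  F = 112 + 5·83 = 527
  D = 130 − 83 + 5·106 + 6·527 = 3739
  K = 139 + 6·83 + 2·3739 = 8115
Comparing — Policy A: K=6297, Policy B: K=8721, Policy C: K=8115. Lowest is 6297 (Policy A).

6297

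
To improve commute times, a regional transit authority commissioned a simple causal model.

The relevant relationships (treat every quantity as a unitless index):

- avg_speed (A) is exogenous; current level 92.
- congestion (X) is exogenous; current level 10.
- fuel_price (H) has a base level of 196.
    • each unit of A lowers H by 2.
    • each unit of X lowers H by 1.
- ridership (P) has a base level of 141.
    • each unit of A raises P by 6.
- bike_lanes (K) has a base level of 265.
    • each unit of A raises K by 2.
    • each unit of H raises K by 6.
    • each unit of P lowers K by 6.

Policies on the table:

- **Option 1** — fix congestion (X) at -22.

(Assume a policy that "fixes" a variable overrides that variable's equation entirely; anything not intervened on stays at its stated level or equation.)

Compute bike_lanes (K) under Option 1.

-3505

Option 1 (X := -22):
  A = 92
  X = -22
  H = 196 − 2·92 − (-22) = 34
  P = 141 + 6·92 = 693
  K = 265 + 2·92 + 6·34 − 6·693 = -3505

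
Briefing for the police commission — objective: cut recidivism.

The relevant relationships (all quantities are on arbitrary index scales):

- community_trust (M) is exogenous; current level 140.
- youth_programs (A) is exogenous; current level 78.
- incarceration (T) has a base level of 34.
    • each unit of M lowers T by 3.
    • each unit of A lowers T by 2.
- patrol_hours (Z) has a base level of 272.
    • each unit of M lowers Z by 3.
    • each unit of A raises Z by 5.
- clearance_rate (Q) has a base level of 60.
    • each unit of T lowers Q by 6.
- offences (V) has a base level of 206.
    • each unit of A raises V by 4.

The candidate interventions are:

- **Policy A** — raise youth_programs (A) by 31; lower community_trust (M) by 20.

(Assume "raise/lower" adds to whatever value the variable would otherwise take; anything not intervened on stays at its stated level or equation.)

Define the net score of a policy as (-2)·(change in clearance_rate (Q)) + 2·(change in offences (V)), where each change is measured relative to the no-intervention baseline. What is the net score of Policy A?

Baseline:
  M = 140
  A = 78
  T = 34 − 3·140 − 2·78 = -542
  Q = 60 − 6·(-542) = 3312
  V = 206 + 4·78 = 518
Policy A (A + 31, M − 20):
  M = 140 − 20 = 120
  A = 78 + 31 = 109
  T = 34 − 3·120 − 2·109 = -544
  Q = 60 − 6·(-544) = 3324
  V = 206 + 4·109 = 642
ΔQ = 3324 − 3312 = 12; ΔV = 642 − 518 = 124
Score = (-2)·12 + 2·124 = 224

224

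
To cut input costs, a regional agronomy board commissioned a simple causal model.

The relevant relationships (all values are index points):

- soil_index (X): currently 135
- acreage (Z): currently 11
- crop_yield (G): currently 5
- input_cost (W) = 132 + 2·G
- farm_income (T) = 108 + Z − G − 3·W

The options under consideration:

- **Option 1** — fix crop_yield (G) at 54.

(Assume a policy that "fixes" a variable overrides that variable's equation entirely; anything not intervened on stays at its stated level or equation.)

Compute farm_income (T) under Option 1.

-655

Option 1 (G := 54):
  Z = 11
  G = 54
  W = 132 + 2·54 = 240
  T = 108 + 11 − 54 − 3·240 = -655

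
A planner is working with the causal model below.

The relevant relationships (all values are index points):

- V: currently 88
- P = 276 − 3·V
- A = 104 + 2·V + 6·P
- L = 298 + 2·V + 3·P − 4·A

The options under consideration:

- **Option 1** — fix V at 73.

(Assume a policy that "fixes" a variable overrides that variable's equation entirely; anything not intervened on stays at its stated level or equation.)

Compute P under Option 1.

Option 1 (V := 73):
  V = 73
  P = 276 − 3·73 = 57

57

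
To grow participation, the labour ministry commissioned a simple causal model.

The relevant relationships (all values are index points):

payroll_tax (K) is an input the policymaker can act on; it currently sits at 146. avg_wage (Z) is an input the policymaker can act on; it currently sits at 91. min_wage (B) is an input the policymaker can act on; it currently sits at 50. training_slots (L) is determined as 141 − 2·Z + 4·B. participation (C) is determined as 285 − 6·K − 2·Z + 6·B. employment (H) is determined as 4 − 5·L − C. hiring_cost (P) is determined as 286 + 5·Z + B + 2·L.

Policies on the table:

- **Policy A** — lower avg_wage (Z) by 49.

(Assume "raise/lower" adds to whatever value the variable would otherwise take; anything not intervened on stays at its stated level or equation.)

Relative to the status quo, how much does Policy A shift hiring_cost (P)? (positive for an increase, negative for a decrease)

Baseline:
  Z = 91
  B = 50
  L = 141 − 2·91 + 4·50 = 159
  P = 286 + 5·91 + 50 + 2·159 = 1109
Policy A (Z − 49):
  Z = 91 − 49 = 42
  B = 50
  L = 141 − 2·42 + 4·50 = 257
  P = 286 + 5·42 + 50 + 2·257 = 1060
Change in P: 1060 − 1109 = -49

-49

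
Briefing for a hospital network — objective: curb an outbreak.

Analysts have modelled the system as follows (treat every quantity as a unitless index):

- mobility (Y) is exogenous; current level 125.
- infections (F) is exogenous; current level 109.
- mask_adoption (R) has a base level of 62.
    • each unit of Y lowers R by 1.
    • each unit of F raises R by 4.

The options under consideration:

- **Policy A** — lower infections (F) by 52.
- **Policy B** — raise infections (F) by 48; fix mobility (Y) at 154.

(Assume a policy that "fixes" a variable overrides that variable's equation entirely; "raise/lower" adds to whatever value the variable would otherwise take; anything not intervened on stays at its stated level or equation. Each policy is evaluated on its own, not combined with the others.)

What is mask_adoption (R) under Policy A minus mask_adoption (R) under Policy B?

Policy A (F − 52):
  Y = 125
  F = 109 − 52 = 57
  R = 62 − 125 + 4·57 = 165
Policy B (F + 48, Y := 154):
  Y = 154
  F = 109 + 48 = 157
  R = 62 − 154 + 4·157 = 536
R: 165 − 536 = -371

-371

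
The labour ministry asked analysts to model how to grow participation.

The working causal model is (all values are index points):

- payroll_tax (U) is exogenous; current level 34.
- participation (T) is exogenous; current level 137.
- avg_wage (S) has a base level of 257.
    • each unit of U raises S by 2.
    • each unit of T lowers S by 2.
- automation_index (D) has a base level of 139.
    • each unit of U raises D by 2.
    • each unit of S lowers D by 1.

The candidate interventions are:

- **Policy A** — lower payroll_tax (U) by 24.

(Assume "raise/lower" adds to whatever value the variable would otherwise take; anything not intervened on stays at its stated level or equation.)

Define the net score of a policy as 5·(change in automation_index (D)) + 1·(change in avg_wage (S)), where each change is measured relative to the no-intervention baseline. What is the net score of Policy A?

-48

Baseline:
  U = 34
  T = 137
  S = 257 + 2·34 − 2·137 = 51
  D = 139 + 2·34 − 51 = 156
Policy A (U − 24):
  U = 34 − 24 = 10
  T = 137
  S = 257 + 2·10 − 2·137 = 3
  D = 139 + 2·10 − 3 = 156
ΔD = 156 − 156 = 0; ΔS = 3 − 51 = -48
Score = 5·0 + 1·(-48) = -48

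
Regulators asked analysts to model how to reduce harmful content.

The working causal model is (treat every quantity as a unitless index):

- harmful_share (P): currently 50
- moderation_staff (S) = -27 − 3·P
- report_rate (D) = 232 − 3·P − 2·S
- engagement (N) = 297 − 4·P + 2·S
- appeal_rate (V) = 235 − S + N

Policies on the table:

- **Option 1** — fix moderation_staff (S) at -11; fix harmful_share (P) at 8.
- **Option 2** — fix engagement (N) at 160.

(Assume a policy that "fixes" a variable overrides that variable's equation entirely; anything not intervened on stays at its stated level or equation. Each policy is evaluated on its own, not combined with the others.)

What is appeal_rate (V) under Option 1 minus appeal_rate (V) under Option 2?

-83

Option 1 (S := -11, P := 8):
  P = 8
  S = -11
  N = 297 − 4·8 + 2·(-11) = 243
  V = 235 − (-11) + 243 = 489
Option 2 (N := 160):
  P = 50
  S = -27 − 3·50 = -177
  N = 160
  V = 235 − (-177) + 160 = 572
V: 489 − 572 = -83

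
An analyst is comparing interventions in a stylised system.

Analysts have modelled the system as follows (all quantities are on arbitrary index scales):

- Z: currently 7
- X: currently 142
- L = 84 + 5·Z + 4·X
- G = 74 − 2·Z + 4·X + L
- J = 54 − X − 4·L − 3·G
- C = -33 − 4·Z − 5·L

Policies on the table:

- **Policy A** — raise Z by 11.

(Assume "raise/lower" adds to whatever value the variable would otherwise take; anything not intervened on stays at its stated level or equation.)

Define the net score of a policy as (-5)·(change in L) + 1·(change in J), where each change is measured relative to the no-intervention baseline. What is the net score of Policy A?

Baseline:
  Z = 7
  X = 142
  L = 84 + 5·7 + 4·142 = 687
  G = 74 − 2·7 + 4·142 + 687 = 1315
  J = 54 − 142 − 4·687 − 3·1315 = -6781
Policy A (Z + 11):
  Z = 7 + 11 = 18
  X = 142
  L = 84 + 5·18 + 4·142 = 742
  G = 74 − 2·18 + 4·142 + 742 = 1348
  J = 54 − 142 − 4·742 − 3·1348 = -7100
ΔL = 742 − 687 = 55; ΔJ = -7100 − (-6781) = -319
Score = (-5)·55 + 1·(-319) = -594

-594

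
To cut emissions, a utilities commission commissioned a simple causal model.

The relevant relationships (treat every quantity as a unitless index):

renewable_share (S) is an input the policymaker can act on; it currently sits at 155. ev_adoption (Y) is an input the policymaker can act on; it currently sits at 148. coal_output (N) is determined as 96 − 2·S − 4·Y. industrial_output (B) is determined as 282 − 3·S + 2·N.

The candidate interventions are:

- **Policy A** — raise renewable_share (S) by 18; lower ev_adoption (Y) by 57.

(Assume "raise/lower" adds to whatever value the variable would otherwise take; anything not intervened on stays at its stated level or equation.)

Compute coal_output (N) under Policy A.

-614

Policy A (S + 18, Y − 57):
  S = 155 + 18 = 173
  Y = 148 − 57 = 91
  N = 96 − 2·173 − 4·91 = -614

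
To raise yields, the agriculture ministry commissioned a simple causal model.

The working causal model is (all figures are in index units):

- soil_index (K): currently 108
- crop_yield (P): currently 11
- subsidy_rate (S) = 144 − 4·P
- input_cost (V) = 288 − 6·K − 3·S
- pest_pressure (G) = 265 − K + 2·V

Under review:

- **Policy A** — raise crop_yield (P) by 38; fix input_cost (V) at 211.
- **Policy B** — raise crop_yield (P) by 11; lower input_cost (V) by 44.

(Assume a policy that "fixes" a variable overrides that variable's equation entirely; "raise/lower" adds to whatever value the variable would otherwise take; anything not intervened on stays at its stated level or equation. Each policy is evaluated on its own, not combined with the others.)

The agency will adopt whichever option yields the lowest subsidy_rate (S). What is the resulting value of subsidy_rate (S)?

-52

Policy A (P + 38, V := 211):
  P = 11 + 38 = 49
  S = 144 − 4·49 = -52
Policy B (P + 11, V − 44):
  P = 11 + 11 = 22
  S = 144 − 4·22 = 56
Comparing — Policy A: S=-52, Policy B: S=56. Lowest is -52 (Policy A).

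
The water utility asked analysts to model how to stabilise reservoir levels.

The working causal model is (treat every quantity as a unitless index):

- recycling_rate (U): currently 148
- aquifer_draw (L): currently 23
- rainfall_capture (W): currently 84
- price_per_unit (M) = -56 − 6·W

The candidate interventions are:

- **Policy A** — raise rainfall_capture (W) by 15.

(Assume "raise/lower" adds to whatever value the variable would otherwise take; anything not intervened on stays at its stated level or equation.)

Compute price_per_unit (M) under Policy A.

-650

Policy A (W + 15):
  W = 84 + 15 = 99
  M = -56 − 6·99 = -650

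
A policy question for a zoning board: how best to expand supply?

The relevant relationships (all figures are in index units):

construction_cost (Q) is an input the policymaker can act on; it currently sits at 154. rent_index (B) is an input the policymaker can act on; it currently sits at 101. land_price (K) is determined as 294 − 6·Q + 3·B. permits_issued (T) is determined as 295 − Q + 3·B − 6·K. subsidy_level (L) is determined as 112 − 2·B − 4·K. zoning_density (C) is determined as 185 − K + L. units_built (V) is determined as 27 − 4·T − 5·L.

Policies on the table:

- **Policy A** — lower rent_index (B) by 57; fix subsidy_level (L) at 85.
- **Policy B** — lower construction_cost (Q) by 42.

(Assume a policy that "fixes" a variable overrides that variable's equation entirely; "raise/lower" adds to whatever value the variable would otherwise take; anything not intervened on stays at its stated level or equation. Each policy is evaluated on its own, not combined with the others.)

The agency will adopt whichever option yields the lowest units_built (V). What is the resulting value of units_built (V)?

Policy A (B − 57, L := 85):
  Q = 154
  B = 101 − 57 = 44
  K = 294 − 6·154 + 3·44 = -498
  T = 295 − 154 + 3·44 − 6·(-498) = 3261
  L = 85
  V = 27 − 4·3261 − 5·85 = -13442
Policy B (Q − 42):
  Q = 154 − 42 = 112
  B = 101
  K = 294 − 6·112 + 3·101 = -75
  T = 295 − 112 + 3·101 − 6·(-75) = 936
  L = 112 − 2·101 − 4·(-75) = 210
  V = 27 − 4·936 − 5·210 = -4767
Comparing — Policy A: V=-13442, Policy B: V=-4767. Lowest is -13442 (Policy A).

-13442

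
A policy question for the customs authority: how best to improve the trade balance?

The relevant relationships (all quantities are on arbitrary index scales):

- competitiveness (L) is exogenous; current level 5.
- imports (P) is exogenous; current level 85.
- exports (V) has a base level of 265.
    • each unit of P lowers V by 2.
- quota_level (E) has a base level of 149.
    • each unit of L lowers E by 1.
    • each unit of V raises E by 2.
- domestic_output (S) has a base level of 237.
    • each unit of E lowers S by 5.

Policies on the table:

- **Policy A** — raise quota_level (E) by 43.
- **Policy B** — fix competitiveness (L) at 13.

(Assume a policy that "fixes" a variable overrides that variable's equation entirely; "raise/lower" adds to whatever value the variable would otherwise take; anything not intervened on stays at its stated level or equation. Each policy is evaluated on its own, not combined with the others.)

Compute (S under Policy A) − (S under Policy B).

Policy A (E + 43):
  L = 5
  P = 85
  V = 265 − 2·85 = 95
  E = 149 − 5 + 2·95 (+43 from intervention) = 377
  S = 237 − 5·377 = -1648
Policy B (L := 13):
  L = 13
  P = 85
  V = 265 − 2·85 = 95
  E = 149 − 13 + 2·95 = 326
  S = 237 − 5·326 = -1393
S: -1648 − (-1393) = -255

-255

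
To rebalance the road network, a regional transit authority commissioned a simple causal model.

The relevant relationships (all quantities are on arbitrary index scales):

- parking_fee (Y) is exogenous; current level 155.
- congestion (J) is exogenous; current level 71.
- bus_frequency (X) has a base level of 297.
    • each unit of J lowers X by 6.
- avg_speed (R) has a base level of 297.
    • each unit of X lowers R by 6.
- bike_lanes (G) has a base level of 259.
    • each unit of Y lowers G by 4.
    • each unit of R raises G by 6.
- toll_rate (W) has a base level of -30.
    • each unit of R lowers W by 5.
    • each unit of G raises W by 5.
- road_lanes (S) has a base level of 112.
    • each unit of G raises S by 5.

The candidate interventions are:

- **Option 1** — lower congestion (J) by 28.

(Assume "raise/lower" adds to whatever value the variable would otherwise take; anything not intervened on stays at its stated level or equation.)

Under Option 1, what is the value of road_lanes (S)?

197

Option 1 (J − 28):
  Y = 155
  J = 71 − 28 = 43
  X = 297 − 6·43 = 39
  R = 297 − 6·39 = 63
  G = 259 − 4·155 + 6·63 = 17
  S = 112 + 5·17 = 197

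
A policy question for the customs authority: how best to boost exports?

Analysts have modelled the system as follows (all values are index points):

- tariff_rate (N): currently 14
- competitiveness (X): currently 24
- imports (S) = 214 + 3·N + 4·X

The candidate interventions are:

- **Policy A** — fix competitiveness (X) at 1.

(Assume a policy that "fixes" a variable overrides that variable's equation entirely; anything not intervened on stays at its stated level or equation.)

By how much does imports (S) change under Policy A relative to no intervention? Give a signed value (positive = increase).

Baseline:
  N = 14
  X = 24
  S = 214 + 3·14 + 4·24 = 352
Policy A (X := 1):
  N = 14
  X = 1
  S = 214 + 3·14 + 4·1 = 260
Change in S: 260 − 352 = -92

-92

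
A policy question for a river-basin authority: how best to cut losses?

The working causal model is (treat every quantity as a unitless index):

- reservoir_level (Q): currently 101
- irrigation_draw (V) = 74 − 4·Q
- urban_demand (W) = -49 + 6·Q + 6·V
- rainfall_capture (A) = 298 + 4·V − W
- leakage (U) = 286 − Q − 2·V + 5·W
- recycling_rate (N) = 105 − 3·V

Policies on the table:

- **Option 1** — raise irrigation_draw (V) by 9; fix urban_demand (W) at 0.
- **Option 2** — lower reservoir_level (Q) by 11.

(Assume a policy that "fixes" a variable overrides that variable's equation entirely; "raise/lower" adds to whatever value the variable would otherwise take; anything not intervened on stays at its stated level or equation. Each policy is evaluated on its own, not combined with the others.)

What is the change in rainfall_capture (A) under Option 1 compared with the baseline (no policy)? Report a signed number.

-1387

Baseline:
  Q = 101
  V = 74 − 4·101 = -330
  W = -49 + 6·101 + 6·(-330) = -1423
  A = 298 + 4·(-330) − (-1423) = 401
Option 1 (V + 9, W := 0):
  Q = 101
  V = 74 − 4·101 (+9 from intervention) = -321
  W = 0
  A = 298 + 4·(-321) − 0 = -986
Change in A: -986 − 401 = -1387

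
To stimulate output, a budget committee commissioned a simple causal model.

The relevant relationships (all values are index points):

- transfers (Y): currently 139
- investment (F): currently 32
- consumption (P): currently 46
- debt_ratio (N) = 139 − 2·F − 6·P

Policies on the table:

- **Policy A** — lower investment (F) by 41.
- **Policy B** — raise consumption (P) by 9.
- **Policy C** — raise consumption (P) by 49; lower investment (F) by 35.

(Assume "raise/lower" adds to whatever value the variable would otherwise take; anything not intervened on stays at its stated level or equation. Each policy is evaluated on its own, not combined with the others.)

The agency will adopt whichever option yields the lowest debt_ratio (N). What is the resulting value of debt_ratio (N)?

-425

Policy A (F − 41):
  F = 32 − 41 = -9
  P = 46
  N = 139 − 2·(-9) − 6·46 = -119
Policy B (P + 9):
  F = 32
  P = 46 + 9 = 55
  N = 139 − 2·32 − 6·55 = -255
Policy C (P + 49, F − 35):
  F = 32 − 35 = -3
  P = 46 + 49 = 95
  N = 139 − 2·(-3) − 6·95 = -425
Comparing — Policy A: N=-119, Policy B: N=-255, Policy C: N=-425. Lowest is -425 (Policy C).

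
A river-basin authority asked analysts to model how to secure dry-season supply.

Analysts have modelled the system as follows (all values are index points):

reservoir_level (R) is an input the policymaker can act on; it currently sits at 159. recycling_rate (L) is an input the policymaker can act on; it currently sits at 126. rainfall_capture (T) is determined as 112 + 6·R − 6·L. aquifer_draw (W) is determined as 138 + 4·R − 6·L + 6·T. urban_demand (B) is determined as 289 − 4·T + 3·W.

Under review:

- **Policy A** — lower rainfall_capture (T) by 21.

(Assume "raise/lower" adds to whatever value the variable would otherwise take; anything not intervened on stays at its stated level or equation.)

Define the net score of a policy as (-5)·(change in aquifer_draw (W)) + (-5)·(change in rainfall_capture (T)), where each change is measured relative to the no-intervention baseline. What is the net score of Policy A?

735

Baseline:
  R = 159
  L = 126
  T = 112 + 6·159 − 6·126 = 310
  W = 138 + 4·159 − 6·126 + 6·310 = 1878
Policy A (T − 21):
  R = 159
  L = 126
  T = 112 + 6·159 − 6·126 (−21 from intervention) = 289
  W = 138 + 4·159 − 6·126 + 6·289 = 1752
ΔW = 1752 − 1878 = -126; ΔT = 289 − 310 = -21
Score = (-5)·(-126) + (-5)·(-21) = 735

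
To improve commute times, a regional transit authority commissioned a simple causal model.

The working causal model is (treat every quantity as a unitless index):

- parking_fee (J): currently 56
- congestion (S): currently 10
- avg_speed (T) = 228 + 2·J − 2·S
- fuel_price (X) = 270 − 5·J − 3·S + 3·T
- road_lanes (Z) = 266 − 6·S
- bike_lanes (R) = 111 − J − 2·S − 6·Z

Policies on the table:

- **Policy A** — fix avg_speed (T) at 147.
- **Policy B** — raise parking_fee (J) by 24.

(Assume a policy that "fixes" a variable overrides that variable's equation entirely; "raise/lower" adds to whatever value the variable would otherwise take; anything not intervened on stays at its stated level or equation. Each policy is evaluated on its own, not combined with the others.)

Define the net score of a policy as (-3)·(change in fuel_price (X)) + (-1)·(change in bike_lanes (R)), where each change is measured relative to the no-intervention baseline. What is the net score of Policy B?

-48

Baseline:
  J = 56
  S = 10
  T = 228 + 2·56 − 2·10 = 320
  X = 270 − 5·56 − 3·10 + 3·320 = 920
  Z = 266 − 6·10 = 206
  R = 111 − 56 − 2·10 − 6·206 = -1201
Policy B (J + 24):
  J = 56 + 24 = 80
  S = 10
  T = 228 + 2·80 − 2·10 = 368
  X = 270 − 5·80 − 3·10 + 3·368 = 944
  Z = 266 − 6·10 = 206
  R = 111 − 80 − 2·10 − 6·206 = -1225
ΔX = 944 − 920 = 24; ΔR = -1225 − (-1201) = -24
Score = (-3)·24 + (-1)·(-24) = -48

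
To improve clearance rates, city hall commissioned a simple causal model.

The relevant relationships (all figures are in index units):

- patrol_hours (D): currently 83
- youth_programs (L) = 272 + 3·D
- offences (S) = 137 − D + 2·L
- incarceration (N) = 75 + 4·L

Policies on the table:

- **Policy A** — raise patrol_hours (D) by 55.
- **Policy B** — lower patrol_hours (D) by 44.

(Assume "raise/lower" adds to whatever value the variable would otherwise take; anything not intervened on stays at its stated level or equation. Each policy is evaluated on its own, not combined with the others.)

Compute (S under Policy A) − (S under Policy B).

495

Policy A (D + 55):
  D = 83 + 55 = 138
  L = 272 + 3·138 = 686
  S = 137 − 138 + 2·686 = 1371
Policy B (D − 44):
  D = 83 − 44 = 39
  L = 272 + 3·39 = 389
  S = 137 − 39 + 2·389 = 876
S: 1371 − 876 = 495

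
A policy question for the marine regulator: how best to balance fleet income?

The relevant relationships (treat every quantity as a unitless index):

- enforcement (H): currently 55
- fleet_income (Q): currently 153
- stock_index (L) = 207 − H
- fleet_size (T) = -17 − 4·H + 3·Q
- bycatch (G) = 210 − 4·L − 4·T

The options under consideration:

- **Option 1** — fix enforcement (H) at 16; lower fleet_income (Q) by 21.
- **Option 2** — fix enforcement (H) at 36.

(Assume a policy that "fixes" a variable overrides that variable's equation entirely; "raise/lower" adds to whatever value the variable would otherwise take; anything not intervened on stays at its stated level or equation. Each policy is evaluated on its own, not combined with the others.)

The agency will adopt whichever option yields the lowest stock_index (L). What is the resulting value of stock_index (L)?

Option 1 (H := 16, Q − 21):
  H = 16
  L = 207 − 16 = 191
Option 2 (H := 36):
  H = 36
  L = 207 − 36 = 171
Comparing — Option 1: L=191, Option 2: L=171. Lowest is 171 (Option 2).

171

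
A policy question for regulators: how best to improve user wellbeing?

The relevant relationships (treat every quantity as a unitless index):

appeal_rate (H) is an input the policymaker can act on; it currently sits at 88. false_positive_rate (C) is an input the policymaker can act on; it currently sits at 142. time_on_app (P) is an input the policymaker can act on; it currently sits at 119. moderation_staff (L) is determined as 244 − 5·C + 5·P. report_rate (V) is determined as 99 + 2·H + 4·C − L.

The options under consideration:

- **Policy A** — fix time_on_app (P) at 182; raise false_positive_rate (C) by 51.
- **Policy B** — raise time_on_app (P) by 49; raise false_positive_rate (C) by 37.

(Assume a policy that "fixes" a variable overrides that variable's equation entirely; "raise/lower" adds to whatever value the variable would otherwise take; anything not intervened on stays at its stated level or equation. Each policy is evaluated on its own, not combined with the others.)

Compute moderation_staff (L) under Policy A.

Policy A (P := 182, C + 51):
  C = 142 + 51 = 193
  P = 182
  L = 244 − 5·193 + 5·182 = 189

189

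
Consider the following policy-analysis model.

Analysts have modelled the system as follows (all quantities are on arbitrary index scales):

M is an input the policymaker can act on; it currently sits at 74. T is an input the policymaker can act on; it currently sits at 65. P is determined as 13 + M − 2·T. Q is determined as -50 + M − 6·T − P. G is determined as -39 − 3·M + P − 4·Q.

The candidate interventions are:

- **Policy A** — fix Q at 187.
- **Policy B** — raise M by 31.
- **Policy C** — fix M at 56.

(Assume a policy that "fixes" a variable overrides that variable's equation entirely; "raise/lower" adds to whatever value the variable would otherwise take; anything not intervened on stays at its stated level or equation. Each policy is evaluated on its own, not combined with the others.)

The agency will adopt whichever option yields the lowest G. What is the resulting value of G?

Policy A (Q := 187):
  M = 74
  T = 65
  P = 13 + 74 − 2·65 = -43
  Q = 187
  G = -39 − 3·74 + (-43) − 4·187 = -1052
Policy B (M + 31):
  M = 74 + 31 = 105
  T = 65
  P = 13 + 105 − 2·65 = -12
  Q = -50 + 105 − 6·65 − (-12) = -323
  G = -39 − 3·105 + (-12) − 4·(-323) = 926
Policy C (M := 56):
  M = 56
  T = 65
  P = 13 + 56 − 2·65 = -61
  Q = -50 + 56 − 6·65 − (-61) = -323
  G = -39 − 3·56 + (-61) − 4·(-323) = 1024
Comparing — Policy A: G=-1052, Policy B: G=926, Policy C: G=1024. Lowest is -1052 (Policy A).

-1052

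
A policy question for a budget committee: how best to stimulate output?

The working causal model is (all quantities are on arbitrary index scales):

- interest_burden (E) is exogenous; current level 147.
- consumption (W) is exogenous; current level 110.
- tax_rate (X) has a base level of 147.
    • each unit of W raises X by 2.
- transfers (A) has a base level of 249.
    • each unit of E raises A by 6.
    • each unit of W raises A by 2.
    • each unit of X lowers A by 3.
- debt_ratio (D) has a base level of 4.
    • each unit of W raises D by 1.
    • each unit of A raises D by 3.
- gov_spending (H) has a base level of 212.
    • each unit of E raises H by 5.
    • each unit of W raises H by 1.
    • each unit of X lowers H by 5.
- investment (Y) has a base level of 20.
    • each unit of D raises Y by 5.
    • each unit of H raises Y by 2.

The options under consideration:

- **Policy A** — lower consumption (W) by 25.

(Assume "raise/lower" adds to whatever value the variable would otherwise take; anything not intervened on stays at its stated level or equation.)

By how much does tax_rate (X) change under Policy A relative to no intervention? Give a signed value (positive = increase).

Baseline:
  W = 110
  X = 147 + 2·110 = 367
Policy A (W − 25):
  W = 110 − 25 = 85
  X = 147 + 2·85 = 317
Change in X: 317 − 367 = -50

-50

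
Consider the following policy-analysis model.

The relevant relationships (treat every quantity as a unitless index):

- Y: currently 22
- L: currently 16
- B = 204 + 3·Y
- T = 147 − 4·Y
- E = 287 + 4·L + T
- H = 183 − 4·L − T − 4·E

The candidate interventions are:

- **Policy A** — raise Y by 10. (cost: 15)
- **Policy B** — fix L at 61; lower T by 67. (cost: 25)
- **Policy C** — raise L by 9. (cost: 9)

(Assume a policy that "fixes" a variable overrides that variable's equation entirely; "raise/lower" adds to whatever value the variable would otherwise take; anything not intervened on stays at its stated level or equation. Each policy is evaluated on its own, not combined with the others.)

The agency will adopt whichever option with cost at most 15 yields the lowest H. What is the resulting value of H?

Policy A (Y + 10):
  Y = 22 + 10 = 32
  L = 16
  T = 147 − 4·32 = 19
  E = 287 + 4·16 + 19 = 370
  H = 183 − 4·16 − 19 − 4·370 = -1380
Policy C (L + 9):
  Y = 22
  L = 16 + 9 = 25
  T = 147 − 4·22 = 59
  E = 287 + 4·25 + 59 = 446
  H = 183 − 4·25 − 59 − 4·446 = -1760
Comparing — Policy A: H=-1380, Policy C: H=-1760. Lowest is -1760 (Policy C).

-1760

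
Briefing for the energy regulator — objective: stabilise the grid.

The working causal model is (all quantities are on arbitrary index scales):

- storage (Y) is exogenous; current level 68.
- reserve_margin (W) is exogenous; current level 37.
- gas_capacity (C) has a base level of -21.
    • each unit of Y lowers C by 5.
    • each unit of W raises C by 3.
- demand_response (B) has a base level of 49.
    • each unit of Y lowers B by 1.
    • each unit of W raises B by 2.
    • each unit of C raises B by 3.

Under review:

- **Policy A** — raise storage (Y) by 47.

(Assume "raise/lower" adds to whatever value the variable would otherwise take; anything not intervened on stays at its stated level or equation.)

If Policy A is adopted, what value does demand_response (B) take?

Policy A (Y + 47):
  Y = 68 + 47 = 115
  W = 37
  C = -21 − 5·115 + 3·37 = -485
  B = 49 − 115 + 2·37 + 3·(-485) = -1447

-1447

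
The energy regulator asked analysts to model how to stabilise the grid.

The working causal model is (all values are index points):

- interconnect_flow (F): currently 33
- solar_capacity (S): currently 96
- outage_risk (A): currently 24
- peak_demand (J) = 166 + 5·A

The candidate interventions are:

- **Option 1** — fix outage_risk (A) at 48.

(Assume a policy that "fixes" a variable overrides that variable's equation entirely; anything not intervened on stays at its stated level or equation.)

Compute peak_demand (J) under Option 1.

406

Option 1 (A := 48):
  A = 48
  J = 166 + 5·48 = 406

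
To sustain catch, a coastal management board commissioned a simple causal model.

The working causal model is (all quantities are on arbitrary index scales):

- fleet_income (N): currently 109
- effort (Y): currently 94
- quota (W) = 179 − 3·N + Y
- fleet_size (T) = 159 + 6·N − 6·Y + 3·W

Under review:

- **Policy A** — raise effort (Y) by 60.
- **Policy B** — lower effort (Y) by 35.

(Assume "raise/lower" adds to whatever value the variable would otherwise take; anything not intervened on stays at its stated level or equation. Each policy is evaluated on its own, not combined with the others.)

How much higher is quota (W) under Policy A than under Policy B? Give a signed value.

Policy A (Y + 60):
  N = 109
  Y = 94 + 60 = 154
  W = 179 − 3·109 + 154 = 6
Policy B (Y − 35):
  N = 109
  Y = 94 − 35 = 59
  W = 179 − 3·109 + 59 = -89
W: 6 − (-89) = 95

95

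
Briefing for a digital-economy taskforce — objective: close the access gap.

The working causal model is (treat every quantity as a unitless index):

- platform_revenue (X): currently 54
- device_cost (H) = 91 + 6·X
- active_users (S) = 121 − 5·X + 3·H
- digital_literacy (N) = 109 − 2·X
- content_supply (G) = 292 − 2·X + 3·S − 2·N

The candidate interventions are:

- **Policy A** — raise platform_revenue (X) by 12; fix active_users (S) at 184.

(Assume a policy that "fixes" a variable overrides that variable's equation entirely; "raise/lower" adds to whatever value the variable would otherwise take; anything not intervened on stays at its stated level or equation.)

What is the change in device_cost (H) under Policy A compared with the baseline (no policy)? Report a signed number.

72

Baseline:
  X = 54
  H = 91 + 6·54 = 415
Policy A (X + 12, S := 184):
  X = 54 + 12 = 66
  H = 91 + 6·66 = 487
Change in H: 487 − 415 = 72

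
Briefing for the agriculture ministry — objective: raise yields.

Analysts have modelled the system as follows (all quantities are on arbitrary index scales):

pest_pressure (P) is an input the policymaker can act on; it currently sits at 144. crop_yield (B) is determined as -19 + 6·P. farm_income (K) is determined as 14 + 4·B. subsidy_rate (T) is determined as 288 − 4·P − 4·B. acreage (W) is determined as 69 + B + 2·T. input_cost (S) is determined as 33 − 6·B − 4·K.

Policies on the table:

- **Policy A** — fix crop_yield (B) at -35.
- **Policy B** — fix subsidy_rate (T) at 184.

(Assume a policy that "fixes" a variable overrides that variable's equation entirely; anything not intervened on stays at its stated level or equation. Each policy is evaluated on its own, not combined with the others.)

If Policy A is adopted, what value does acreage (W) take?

Policy A (B := -35):
  P = 144
  B = -35
  T = 288 − 4·144 − 4·(-35) = -148
  W = 69 + (-35) + 2·(-148) = -262

-262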